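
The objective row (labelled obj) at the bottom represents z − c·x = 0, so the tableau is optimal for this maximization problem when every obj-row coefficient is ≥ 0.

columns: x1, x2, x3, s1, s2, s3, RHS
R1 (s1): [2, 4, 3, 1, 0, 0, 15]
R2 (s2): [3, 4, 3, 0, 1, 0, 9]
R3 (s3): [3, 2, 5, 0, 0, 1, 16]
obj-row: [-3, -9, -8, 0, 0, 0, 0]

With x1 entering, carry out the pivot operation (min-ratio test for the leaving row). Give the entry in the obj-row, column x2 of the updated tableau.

-5

Ratio test on column x1 — row 1: 15/2 = 15/2; row 2: 9/3 = 3; row 3: 16/3 = 16/3. Minimum is 3 at row 2 (s2 leaves); pivot element 3.
Divide row 2 by 3; eliminate column x1 from the other rows.
obj-row update in column x2: -9 − (-3)·(4/3) = -5.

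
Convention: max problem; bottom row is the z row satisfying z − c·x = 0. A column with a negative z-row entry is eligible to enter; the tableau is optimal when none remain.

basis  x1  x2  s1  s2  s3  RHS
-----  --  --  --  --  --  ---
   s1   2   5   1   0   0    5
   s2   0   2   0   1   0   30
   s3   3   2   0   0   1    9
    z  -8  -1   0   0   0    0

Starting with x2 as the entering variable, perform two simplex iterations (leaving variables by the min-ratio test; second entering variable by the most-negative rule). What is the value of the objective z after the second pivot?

20

Ratio test on column x2 — row 1: 5/5 = 1; row 2: 30/2 = 15; row 3: 9/2 = 9/2. Minimum is 1 at row 1 (s1 leaves); pivot element 5.
Pivot on row 1; the z-row RHS becomes 0 − (-1)·1 = 1.
Next entering variable (most negative z-row entry -38/5): x1.
Ratio test on column x1 — row 1: 1/(2/5) = 5/2; row 2: entry -4/5 ≤ 0; row 3: 7/(11/5) = 35/11. Minimum is 5/2 at row 1 (x2 leaves); pivot element 2/5.
After the second pivot the z-row RHS is 1 − (-38/5)·(5/2) = 20.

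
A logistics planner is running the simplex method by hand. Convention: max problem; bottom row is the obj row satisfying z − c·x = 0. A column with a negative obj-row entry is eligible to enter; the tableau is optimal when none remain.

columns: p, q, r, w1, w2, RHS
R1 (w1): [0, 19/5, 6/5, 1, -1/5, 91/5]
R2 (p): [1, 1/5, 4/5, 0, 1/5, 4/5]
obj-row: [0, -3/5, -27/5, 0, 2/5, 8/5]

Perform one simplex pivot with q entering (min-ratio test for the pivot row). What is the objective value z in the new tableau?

4

Ratio test on column q — row 1: (91/5)/(19/5) = 91/19; row 2: (4/5)/(1/5) = 4. Minimum is 4 at row 2 (p leaves); pivot element 1/5.
Pivot on row 2; the obj-row RHS becomes 8/5 − (-3/5)·4 = 4.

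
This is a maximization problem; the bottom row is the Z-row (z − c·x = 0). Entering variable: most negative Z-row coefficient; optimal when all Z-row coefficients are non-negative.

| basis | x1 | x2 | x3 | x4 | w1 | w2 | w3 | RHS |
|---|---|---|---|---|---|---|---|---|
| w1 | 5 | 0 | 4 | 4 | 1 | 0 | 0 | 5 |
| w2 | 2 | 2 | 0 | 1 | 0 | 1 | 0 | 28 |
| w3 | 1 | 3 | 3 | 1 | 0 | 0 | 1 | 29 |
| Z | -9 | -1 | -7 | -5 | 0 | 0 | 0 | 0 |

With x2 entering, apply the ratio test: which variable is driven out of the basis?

w3

Column x2 entries and ratios — w1: 0 ≤ 0, skip; w2: 28/2 = 14; w3: 29/3 = 29/3.
Smallest ratio is 29/3 in the row of w3, so w3 leaves.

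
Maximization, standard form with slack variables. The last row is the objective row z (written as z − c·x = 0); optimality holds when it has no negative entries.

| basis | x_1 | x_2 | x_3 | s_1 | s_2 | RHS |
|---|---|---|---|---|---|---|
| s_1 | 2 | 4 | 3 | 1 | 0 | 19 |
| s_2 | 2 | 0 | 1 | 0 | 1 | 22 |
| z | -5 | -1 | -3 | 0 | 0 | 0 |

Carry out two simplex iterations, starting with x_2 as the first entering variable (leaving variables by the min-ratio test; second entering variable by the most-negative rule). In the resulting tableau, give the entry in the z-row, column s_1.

Ratio test on column x_2 — row 1: 19/4 = 19/4; row 2: entry 0 ≤ 0. Minimum is 19/4 at row 1 (s_1 leaves); pivot element 4.
Divide row 1 by 4; eliminate column x_2 from the other rows.
Second iteration: most negative z-row entry is -9/2 in column x_1, so x_1 enters.
Ratio test on column x_1 — row 1: (19/4)/(1/2) = 19/2; row 2: 22/2 = 11. Minimum is 19/2 at row 1 (x_2 leaves); pivot element 1/2.
Divide row 1 by 1/2; eliminate column x_1 from the other rows.
After both pivots, the entry at the z-row, column s_1 is 5/2.

5/2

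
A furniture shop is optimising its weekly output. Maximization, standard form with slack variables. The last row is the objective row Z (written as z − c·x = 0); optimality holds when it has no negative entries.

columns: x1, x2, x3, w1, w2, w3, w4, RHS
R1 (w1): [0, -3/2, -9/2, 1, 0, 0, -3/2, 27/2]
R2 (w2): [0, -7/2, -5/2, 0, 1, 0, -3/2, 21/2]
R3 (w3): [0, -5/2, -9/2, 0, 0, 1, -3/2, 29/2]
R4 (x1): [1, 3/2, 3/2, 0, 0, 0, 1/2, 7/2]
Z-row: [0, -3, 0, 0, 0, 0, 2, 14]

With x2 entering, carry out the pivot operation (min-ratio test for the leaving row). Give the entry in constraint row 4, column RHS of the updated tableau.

7/3

Ratio test on column x2 — row 1: entry -3/2 ≤ 0; row 2: entry -7/2 ≤ 0; row 3: entry -5/2 ≤ 0; row 4: (7/2)/(3/2) = 7/3. Minimum is 7/3 at row 4 (x1 leaves); pivot element 3/2.
Divide row 4 by 3/2; eliminate column x2 from the other rows.
In the new row 4, the RHS entry is the old entry divided by the pivot: (7/2)/(3/2) = 7/3.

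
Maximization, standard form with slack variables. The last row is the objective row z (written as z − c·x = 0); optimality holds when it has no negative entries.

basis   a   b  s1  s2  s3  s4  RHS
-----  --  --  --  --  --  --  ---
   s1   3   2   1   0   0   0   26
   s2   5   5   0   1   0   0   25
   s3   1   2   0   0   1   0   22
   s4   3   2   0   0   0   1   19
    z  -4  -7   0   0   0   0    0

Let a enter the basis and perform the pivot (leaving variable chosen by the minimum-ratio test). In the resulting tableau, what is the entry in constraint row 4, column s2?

-3/5

Ratio test on column a — row 1: 26/3 = 26/3; row 2: 25/5 = 5; row 3: 22/1 = 22; row 4: 19/3 = 19/3. Minimum is 5 at row 2 (s2 leaves); pivot element 5.
Divide row 2 by 5; eliminate column a from the other rows.
Row 4 update in column s2: 0 − 3·(1/5) = -3/5.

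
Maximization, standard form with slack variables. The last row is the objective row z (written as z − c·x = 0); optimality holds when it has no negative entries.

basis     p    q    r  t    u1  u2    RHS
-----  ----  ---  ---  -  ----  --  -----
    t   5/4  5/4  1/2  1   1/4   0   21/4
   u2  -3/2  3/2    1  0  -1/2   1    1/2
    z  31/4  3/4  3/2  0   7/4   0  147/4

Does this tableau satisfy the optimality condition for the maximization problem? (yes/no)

Every z-row coefficient is ≥ 0, so the tableau is optimal.

yes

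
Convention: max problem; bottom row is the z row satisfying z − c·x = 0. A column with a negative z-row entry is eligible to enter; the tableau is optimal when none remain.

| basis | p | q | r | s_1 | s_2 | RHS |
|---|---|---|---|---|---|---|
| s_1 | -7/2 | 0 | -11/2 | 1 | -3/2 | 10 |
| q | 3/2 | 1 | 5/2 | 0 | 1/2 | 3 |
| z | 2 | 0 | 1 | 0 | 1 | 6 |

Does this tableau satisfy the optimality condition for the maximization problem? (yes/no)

Every z-row coefficient is ≥ 0, so the tableau is optimal.

yes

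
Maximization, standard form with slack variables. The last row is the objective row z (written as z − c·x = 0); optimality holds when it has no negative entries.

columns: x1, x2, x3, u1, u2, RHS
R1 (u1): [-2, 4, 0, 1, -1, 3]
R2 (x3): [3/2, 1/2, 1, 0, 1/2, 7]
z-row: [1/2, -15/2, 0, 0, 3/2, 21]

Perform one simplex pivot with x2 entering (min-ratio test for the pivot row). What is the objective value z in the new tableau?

213/8

Ratio test on column x2 — row 1: 3/4 = 3/4; row 2: 7/(1/2) = 14. Minimum is 3/4 at row 1 (u1 leaves); pivot element 4.
Pivot on row 1; the z-row RHS becomes 21 − (-15/2)·(3/4) = 213/8.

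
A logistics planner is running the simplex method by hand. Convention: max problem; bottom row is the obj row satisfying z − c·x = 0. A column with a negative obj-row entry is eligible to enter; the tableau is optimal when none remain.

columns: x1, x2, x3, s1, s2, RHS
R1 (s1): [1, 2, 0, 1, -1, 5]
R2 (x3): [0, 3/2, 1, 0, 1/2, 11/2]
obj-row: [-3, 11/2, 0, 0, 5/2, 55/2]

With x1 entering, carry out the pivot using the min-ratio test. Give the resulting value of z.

85/2

Ratio test on column x1 — row 1: 5/1 = 5; row 2: entry 0 ≤ 0. Minimum is 5 at row 1 (s1 leaves); pivot element 1.
Pivot on row 1; the obj-row RHS becomes 55/2 − (-3)·5 = 85/2.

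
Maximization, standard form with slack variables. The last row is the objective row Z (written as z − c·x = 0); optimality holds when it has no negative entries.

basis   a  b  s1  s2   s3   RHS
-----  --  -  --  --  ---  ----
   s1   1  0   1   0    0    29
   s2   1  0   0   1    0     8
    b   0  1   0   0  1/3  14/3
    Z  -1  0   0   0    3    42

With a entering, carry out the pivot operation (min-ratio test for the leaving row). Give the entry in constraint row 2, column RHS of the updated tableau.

8

Ratio test on column a — row 1: 29/1 = 29; row 2: 8/1 = 8; row 3: entry 0 ≤ 0. Minimum is 8 at row 2 (s2 leaves); pivot element 1.
Divide row 2 by 1; eliminate column a from the other rows.
In the new row 2, the RHS entry is the old entry divided by the pivot: 8/1 = 8.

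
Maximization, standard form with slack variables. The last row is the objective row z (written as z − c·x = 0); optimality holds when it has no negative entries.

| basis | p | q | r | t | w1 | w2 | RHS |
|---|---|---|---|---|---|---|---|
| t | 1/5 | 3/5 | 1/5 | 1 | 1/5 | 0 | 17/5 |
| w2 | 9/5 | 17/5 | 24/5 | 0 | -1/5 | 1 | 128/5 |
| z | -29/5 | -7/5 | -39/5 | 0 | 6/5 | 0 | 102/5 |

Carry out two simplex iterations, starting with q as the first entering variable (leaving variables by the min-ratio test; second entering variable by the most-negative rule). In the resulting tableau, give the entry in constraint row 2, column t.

-17/11

Ratio test on column q — row 1: (17/5)/(3/5) = 17/3; row 2: (128/5)/(17/5) = 128/17. Minimum is 17/3 at row 1 (t leaves); pivot element 3/5.
Divide row 1 by 3/5; eliminate column q from the other rows.
Second iteration: most negative z-row entry is -22/3 in column r, so r enters.
Ratio test on column r — row 1: (17/3)/(1/3) = 17; row 2: (19/3)/(11/3) = 19/11. Minimum is 19/11 at row 2 (w2 leaves); pivot element 11/3.
Divide row 2 by 11/3; eliminate column r from the other rows.
After both pivots, the entry at constraint row 2, column t is -17/11.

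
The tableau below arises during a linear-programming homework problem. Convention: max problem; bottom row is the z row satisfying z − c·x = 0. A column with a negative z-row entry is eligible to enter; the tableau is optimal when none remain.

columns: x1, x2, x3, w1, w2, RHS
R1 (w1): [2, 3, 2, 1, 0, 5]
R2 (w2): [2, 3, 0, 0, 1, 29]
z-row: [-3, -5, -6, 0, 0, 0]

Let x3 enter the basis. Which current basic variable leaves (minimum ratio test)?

w1

Column x3 entries and ratios — w1: 5/2 = 5/2; w2: 0 ≤ 0, skip.
Smallest ratio is 5/2 in the row of w1, so w1 leaves.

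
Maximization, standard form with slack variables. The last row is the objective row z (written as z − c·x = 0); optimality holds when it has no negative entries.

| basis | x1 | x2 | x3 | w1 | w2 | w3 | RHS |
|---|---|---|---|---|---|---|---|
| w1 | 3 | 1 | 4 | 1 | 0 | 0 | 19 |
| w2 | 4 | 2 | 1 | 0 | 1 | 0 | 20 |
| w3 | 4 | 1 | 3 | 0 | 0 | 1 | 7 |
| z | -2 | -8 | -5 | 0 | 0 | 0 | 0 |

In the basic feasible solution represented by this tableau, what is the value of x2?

x2 is not in the basis, so in the current basic feasible solution x2 = 0.

0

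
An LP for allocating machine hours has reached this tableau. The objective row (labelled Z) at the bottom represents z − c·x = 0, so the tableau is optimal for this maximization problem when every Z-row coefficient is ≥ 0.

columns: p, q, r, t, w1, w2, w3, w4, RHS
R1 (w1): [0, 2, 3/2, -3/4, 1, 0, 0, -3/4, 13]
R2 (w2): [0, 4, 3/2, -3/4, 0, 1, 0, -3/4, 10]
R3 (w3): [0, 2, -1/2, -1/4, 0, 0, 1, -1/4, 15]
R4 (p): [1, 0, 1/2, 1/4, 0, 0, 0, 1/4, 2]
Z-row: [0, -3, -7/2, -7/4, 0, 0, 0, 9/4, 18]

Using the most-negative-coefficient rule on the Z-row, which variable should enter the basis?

r

Negative Z-row entries: q: -3, r: -7/2, t: -7/4.
The most negative is -7/2 in column r, so r enters.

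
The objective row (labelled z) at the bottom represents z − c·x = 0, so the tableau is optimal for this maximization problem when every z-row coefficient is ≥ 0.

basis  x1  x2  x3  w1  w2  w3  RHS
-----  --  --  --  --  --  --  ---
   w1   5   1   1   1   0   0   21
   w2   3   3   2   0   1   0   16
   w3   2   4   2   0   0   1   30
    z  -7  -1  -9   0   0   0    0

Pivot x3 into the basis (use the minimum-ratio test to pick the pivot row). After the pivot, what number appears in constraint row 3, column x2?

Ratio test on column x3 — row 1: 21/1 = 21; row 2: 16/2 = 8; row 3: 30/2 = 15. Minimum is 8 at row 2 (w2 leaves); pivot element 2.
Divide row 2 by 2; eliminate column x3 from the other rows.
Row 3 update in column x2: 4 − 2·(3/2) = 1.

1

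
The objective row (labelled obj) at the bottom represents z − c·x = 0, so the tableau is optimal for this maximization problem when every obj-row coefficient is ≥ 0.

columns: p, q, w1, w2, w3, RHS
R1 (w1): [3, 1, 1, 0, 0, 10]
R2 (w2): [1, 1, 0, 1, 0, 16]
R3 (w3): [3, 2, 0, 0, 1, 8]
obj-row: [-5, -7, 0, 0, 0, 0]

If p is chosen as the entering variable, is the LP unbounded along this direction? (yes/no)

no

Column p has positive entries in row(s) 1, 2, 3, so the ratio test bounds it — not unbounded.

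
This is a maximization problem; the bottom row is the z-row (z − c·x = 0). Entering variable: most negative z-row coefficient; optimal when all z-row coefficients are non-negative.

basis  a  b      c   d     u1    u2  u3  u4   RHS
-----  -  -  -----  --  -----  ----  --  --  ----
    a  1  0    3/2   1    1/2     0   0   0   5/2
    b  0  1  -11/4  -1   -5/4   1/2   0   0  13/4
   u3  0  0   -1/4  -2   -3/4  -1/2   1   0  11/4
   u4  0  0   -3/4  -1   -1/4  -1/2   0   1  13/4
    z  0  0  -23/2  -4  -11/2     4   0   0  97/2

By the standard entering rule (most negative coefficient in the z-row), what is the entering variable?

c

Negative z-row entries: c: -23/2, d: -4, u1: -11/2.
The most negative is -23/2 in column c, so c enters.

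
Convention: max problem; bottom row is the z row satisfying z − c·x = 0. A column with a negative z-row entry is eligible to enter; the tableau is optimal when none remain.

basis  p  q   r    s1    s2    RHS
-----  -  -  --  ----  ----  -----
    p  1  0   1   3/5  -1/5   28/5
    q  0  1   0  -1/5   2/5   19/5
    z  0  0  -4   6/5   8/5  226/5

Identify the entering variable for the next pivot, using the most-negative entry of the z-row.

Negative z-row entries: r: -4.
The most negative is -4 in column r, so r enters.

r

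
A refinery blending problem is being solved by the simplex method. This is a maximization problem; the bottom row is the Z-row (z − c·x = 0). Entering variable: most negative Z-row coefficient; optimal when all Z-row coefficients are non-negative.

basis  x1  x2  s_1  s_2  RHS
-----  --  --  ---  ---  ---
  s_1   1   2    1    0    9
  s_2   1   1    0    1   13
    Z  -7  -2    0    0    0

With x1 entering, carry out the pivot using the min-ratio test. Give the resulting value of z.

Ratio test on column x1 — row 1: 9/1 = 9; row 2: 13/1 = 13. Minimum is 9 at row 1 (s_1 leaves); pivot element 1.
Pivot on row 1; the Z-row RHS becomes 0 − (-7)·9 = 63.

63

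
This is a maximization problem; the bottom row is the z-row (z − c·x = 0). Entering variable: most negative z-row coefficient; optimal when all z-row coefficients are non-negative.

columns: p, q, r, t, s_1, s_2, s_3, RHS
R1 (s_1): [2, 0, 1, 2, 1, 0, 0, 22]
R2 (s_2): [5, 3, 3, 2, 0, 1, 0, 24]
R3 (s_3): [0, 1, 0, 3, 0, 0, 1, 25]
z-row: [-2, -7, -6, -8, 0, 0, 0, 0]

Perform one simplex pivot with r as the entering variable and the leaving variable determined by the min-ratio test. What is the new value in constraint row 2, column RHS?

8

Ratio test on column r — row 1: 22/1 = 22; row 2: 24/3 = 8; row 3: entry 0 ≤ 0. Minimum is 8 at row 2 (s_2 leaves); pivot element 3.
Divide row 2 by 3; eliminate column r from the other rows.
In the new row 2, the RHS entry is the old entry divided by the pivot: 24/3 = 8.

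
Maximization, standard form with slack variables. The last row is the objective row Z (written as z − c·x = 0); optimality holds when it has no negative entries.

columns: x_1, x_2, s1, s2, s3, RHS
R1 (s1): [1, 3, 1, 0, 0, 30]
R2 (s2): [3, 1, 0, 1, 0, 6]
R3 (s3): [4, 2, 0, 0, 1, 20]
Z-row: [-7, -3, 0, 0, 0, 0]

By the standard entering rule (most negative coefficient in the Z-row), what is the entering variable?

Negative Z-row entries: x_1: -7, x_2: -3.
The most negative is -7 in column x_1, so x_1 enters.

x_1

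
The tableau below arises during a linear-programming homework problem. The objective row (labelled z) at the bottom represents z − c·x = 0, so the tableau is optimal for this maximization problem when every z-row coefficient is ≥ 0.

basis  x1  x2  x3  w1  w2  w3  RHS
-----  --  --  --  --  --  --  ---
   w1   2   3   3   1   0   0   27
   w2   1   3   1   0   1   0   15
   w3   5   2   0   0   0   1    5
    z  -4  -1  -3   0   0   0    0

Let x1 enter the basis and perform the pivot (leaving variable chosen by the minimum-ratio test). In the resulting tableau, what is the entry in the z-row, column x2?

Ratio test on column x1 — row 1: 27/2 = 27/2; row 2: 15/1 = 15; row 3: 5/5 = 1. Minimum is 1 at row 3 (w3 leaves); pivot element 5.
Divide row 3 by 5; eliminate column x1 from the other rows.
z-row update in column x2: -1 − (-4)·(2/5) = 3/5.

3/5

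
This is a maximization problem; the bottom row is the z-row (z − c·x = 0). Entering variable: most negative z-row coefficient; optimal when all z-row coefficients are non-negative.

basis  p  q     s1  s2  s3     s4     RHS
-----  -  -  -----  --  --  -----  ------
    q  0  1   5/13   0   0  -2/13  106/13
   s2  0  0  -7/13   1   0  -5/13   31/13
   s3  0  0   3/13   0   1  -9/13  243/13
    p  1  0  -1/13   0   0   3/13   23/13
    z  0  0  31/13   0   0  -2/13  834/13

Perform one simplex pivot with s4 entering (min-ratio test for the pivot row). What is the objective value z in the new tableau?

196/3

Ratio test on column s4 — row 1: entry -2/13 ≤ 0; row 2: entry -5/13 ≤ 0; row 3: entry -9/13 ≤ 0; row 4: (23/13)/(3/13) = 23/3. Minimum is 23/3 at row 4 (p leaves); pivot element 3/13.
Pivot on row 4; the z-row RHS becomes 834/13 − (-2/13)·(23/3) = 196/3.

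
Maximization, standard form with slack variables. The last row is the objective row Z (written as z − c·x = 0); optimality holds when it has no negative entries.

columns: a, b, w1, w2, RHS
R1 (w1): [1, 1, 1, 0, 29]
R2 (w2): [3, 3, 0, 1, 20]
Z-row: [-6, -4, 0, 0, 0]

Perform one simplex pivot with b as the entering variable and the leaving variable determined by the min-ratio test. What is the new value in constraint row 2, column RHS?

20/3

Ratio test on column b — row 1: 29/1 = 29; row 2: 20/3 = 20/3. Minimum is 20/3 at row 2 (w2 leaves); pivot element 3.
Divide row 2 by 3; eliminate column b from the other rows.
In the new row 2, the RHS entry is the old entry divided by the pivot: 20/3 = 20/3.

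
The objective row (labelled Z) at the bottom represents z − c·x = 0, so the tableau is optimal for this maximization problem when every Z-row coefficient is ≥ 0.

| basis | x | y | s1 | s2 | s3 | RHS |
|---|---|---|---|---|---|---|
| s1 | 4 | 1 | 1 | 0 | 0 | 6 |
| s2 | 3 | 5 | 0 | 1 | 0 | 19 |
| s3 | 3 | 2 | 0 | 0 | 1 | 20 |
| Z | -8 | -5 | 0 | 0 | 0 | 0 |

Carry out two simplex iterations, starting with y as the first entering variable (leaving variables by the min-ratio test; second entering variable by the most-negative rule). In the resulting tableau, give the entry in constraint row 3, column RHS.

191/17

Ratio test on column y — row 1: 6/1 = 6; row 2: 19/5 = 19/5; row 3: 20/2 = 10. Minimum is 19/5 at row 2 (s2 leaves); pivot element 5.
Divide row 2 by 5; eliminate column y from the other rows.
Second iteration: most negative Z-row entry is -5 in column x, so x enters.
Ratio test on column x — row 1: (11/5)/(17/5) = 11/17; row 2: (19/5)/(3/5) = 19/3; row 3: (62/5)/(9/5) = 62/9. Minimum is 11/17 at row 1 (s1 leaves); pivot element 17/5.
Divide row 1 by 17/5; eliminate column x from the other rows.
After both pivots, the entry at constraint row 3, column RHS is 191/17.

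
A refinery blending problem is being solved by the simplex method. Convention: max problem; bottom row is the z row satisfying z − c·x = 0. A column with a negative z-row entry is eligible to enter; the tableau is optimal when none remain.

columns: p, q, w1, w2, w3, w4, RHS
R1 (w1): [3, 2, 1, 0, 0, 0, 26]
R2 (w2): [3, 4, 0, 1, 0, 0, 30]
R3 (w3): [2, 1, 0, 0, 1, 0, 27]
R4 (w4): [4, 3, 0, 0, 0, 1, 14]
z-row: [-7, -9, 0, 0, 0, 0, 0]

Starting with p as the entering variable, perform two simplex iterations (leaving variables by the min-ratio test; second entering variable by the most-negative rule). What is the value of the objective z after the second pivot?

Ratio test on column p — row 1: 26/3 = 26/3; row 2: 30/3 = 10; row 3: 27/2 = 27/2; row 4: 14/4 = 7/2. Minimum is 7/2 at row 4 (w4 leaves); pivot element 4.
Pivot on row 4; the z-row RHS becomes 0 − (-7)·(7/2) = 49/2.
Next entering variable (most negative z-row entry -15/4): q.
Ratio test on column q — row 1: entry -1/4 ≤ 0; row 2: (39/2)/(7/4) = 78/7; row 3: entry -1/2 ≤ 0; row 4: (7/2)/(3/4) = 14/3. Minimum is 14/3 at row 4 (p leaves); pivot element 3/4.
After the second pivot the z-row RHS is 49/2 − (-15/4)·(14/3) = 42.

42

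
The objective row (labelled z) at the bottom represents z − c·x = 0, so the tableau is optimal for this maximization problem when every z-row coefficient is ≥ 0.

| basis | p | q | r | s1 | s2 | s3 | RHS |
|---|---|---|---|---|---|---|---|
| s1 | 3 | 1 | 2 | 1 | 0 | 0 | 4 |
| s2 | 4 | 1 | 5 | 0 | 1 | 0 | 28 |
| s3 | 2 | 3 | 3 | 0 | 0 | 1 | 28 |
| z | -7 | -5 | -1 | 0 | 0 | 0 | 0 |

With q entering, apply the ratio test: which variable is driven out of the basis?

Column q entries and ratios — s1: 4/1 = 4; s2: 28/1 = 28; s3: 28/3 = 28/3.
Smallest ratio is 4 in the row of s1, so s1 leaves.

s1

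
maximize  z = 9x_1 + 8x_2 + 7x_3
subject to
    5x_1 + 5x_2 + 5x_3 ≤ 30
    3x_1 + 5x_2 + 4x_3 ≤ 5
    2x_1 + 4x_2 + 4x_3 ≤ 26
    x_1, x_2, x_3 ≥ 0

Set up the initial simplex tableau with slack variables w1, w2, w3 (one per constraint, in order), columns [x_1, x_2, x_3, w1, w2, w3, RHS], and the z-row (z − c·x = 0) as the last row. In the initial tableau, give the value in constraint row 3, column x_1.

2

Constraint 3 has coefficient 2 on x_1.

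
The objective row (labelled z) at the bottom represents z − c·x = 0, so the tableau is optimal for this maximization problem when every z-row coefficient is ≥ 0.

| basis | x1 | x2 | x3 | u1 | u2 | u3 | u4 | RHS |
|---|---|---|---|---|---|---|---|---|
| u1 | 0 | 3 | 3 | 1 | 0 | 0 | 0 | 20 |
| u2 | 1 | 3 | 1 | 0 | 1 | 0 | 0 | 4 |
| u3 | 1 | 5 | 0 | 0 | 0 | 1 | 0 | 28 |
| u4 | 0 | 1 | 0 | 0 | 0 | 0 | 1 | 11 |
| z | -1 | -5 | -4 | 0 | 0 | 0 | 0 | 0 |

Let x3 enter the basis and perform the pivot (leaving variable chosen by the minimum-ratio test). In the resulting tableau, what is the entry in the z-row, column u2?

4

Ratio test on column x3 — row 1: 20/3 = 20/3; row 2: 4/1 = 4; row 3: entry 0 ≤ 0; row 4: entry 0 ≤ 0. Minimum is 4 at row 2 (u2 leaves); pivot element 1.
Divide row 2 by 1; eliminate column x3 from the other rows.
z-row update in column u2: 0 − (-4)·1 = 4.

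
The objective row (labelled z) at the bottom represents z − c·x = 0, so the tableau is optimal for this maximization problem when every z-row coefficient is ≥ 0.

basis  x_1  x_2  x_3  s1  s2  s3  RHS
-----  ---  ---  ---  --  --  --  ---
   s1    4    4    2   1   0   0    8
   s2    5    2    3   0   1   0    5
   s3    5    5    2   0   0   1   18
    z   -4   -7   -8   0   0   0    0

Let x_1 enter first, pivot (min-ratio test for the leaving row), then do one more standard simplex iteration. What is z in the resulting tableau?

Ratio test on column x_1 — row 1: 8/4 = 2; row 2: 5/5 = 1; row 3: 18/5 = 18/5. Minimum is 1 at row 2 (s2 leaves); pivot element 5.
Pivot on row 2; the z-row RHS becomes 0 − (-4)·1 = 4.
Next entering variable (most negative z-row entry -28/5): x_3.
Ratio test on column x_3 — row 1: entry -2/5 ≤ 0; row 2: 1/(3/5) = 5/3; row 3: entry -1 ≤ 0. Minimum is 5/3 at row 2 (x_1 leaves); pivot element 3/5.
After the second pivot the z-row RHS is 4 − (-28/5)·(5/3) = 40/3.

40/3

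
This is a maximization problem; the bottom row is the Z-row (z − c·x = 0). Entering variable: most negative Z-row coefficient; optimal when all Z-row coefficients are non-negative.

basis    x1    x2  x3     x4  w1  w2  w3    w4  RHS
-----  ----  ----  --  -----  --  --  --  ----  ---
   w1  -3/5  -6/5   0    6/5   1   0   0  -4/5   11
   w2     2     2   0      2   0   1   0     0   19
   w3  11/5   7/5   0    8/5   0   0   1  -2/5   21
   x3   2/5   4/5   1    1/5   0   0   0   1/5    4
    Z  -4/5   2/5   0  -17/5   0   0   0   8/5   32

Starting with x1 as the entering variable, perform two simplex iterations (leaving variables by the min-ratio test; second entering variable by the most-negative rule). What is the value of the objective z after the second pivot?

1147/18

Ratio test on column x1 — row 1: entry -3/5 ≤ 0; row 2: 19/2 = 19/2; row 3: 21/(11/5) = 105/11; row 4: 4/(2/5) = 10. Minimum is 19/2 at row 2 (w2 leaves); pivot element 2.
Pivot on row 2; the Z-row RHS becomes 32 − (-4/5)·(19/2) = 198/5.
Next entering variable (most negative Z-row entry -13/5): x4.
Ratio test on column x4 — row 1: (167/10)/(9/5) = 167/18; row 2: (19/2)/1 = 19/2; row 3: entry -3/5 ≤ 0; row 4: entry -1/5 ≤ 0. Minimum is 167/18 at row 1 (w1 leaves); pivot element 9/5.
After the second pivot the Z-row RHS is 198/5 − (-13/5)·(167/18) = 1147/18.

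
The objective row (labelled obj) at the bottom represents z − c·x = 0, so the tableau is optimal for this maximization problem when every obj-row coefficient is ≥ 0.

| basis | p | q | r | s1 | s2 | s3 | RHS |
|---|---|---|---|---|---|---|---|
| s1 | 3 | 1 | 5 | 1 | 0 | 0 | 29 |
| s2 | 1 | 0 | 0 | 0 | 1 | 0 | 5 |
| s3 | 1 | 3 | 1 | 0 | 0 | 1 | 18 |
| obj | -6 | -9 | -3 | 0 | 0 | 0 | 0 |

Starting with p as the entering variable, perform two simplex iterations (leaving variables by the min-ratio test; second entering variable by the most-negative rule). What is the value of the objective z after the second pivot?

69

Ratio test on column p — row 1: 29/3 = 29/3; row 2: 5/1 = 5; row 3: 18/1 = 18. Minimum is 5 at row 2 (s2 leaves); pivot element 1.
Pivot on row 2; the obj-row RHS becomes 0 − (-6)·5 = 30.
Next entering variable (most negative obj-row entry -9): q.
Ratio test on column q — row 1: 14/1 = 14; row 2: entry 0 ≤ 0; row 3: 13/3 = 13/3. Minimum is 13/3 at row 3 (s3 leaves); pivot element 3.
After the second pivot the obj-row RHS is 30 − (-9)·(13/3) = 69.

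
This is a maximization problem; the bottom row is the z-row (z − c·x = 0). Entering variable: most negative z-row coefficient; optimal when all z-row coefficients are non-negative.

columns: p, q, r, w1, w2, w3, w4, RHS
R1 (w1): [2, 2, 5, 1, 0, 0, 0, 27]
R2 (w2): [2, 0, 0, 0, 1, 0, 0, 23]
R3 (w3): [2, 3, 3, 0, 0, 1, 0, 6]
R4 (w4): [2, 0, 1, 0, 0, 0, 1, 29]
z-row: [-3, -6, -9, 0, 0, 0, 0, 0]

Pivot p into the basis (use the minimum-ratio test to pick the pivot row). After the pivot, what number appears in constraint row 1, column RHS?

Ratio test on column p — row 1: 27/2 = 27/2; row 2: 23/2 = 23/2; row 3: 6/2 = 3; row 4: 29/2 = 29/2. Minimum is 3 at row 3 (w3 leaves); pivot element 2.
Divide row 3 by 2; eliminate column p from the other rows.
Row 1 update in column RHS: 27 − 2·3 = 21.

21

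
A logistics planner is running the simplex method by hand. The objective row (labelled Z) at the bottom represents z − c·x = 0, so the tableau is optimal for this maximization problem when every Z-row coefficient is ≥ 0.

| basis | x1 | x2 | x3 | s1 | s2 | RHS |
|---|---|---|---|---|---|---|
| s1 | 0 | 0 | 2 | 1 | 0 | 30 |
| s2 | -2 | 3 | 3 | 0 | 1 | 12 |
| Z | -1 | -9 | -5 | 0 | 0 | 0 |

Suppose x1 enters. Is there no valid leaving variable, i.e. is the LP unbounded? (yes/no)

yes

Every constraint-row entry in column x1 is ≤ 0, so increasing x1 is unbounded.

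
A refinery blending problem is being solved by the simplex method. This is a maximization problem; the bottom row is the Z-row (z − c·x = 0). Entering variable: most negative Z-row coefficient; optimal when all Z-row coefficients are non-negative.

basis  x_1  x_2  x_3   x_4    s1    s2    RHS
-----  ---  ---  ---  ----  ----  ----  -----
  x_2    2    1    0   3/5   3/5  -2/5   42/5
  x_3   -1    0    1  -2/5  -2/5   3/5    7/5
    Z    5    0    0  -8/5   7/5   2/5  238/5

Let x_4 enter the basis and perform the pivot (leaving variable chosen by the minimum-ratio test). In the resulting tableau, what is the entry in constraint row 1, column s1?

1

Ratio test on column x_4 — row 1: (42/5)/(3/5) = 14; row 2: entry -2/5 ≤ 0. Minimum is 14 at row 1 (x_2 leaves); pivot element 3/5.
Divide row 1 by 3/5; eliminate column x_4 from the other rows.
In the new row 1, the s1 entry is the old entry divided by the pivot: (3/5)/(3/5) = 1.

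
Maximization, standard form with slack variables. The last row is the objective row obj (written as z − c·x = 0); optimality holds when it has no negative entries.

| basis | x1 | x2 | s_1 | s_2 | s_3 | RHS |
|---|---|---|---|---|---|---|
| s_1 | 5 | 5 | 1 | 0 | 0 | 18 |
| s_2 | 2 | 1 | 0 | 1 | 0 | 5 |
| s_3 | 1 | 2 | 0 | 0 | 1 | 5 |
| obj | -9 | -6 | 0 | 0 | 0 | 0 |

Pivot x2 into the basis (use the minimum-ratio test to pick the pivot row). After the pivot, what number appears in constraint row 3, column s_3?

Ratio test on column x2 — row 1: 18/5 = 18/5; row 2: 5/1 = 5; row 3: 5/2 = 5/2. Minimum is 5/2 at row 3 (s_3 leaves); pivot element 2.
Divide row 3 by 2; eliminate column x2 from the other rows.
In the new row 3, the s_3 entry is the old entry divided by the pivot: 1/2 = 1/2.

1/2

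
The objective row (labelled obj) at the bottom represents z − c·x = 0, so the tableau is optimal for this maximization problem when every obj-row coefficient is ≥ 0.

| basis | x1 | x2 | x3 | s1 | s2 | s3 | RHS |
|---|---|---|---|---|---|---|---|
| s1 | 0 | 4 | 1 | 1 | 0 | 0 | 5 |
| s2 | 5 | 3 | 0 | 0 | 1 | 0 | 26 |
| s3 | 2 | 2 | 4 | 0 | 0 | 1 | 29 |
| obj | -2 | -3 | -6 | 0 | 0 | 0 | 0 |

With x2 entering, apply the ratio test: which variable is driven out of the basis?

s1

Column x2 entries and ratios — s1: 5/4 = 5/4; s2: 26/3 = 26/3; s3: 29/2 = 29/2.
Smallest ratio is 5/4 in the row of s1, so s1 leaves.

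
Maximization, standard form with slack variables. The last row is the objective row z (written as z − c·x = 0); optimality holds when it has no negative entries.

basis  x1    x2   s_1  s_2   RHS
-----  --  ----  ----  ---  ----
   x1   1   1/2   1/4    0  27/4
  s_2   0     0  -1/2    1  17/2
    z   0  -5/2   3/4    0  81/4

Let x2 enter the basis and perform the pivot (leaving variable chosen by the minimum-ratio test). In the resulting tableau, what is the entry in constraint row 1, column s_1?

Ratio test on column x2 — row 1: (27/4)/(1/2) = 27/2; row 2: entry 0 ≤ 0. Minimum is 27/2 at row 1 (x1 leaves); pivot element 1/2.
Divide row 1 by 1/2; eliminate column x2 from the other rows.
In the new row 1, the s_1 entry is the old entry divided by the pivot: (1/4)/(1/2) = 1/2.

1/2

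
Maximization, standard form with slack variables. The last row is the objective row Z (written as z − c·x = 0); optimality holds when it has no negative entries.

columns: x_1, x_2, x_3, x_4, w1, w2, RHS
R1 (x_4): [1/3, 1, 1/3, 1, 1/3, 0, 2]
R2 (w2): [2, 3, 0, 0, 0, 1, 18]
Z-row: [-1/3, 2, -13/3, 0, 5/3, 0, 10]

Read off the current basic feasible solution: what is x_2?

0

x_2 is not in the basis, so in the current basic feasible solution x_2 = 0.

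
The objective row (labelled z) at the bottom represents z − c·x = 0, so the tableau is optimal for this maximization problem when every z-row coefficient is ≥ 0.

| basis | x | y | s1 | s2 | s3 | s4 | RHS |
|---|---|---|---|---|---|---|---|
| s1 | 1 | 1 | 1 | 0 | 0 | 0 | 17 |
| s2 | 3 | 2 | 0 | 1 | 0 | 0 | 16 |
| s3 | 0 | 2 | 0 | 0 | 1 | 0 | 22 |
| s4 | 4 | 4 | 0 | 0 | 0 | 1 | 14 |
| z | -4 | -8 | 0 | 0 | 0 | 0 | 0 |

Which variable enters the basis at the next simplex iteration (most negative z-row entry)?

Negative z-row entries: x: -4, y: -8.
The most negative is -8 in column y, so y enters.

y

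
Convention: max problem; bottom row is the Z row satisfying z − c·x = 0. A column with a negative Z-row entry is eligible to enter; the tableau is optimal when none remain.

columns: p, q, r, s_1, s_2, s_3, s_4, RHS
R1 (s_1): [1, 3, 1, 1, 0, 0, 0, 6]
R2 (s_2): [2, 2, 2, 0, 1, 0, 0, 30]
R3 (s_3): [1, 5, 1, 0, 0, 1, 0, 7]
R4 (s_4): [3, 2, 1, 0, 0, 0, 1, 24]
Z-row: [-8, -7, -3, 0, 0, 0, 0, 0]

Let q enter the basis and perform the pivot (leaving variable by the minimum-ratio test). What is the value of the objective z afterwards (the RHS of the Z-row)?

Ratio test on column q — row 1: 6/3 = 2; row 2: 30/2 = 15; row 3: 7/5 = 7/5; row 4: 24/2 = 12. Minimum is 7/5 at row 3 (s_3 leaves); pivot element 5.
Pivot on row 3; the Z-row RHS becomes 0 − (-7)·(7/5) = 49/5.

49/5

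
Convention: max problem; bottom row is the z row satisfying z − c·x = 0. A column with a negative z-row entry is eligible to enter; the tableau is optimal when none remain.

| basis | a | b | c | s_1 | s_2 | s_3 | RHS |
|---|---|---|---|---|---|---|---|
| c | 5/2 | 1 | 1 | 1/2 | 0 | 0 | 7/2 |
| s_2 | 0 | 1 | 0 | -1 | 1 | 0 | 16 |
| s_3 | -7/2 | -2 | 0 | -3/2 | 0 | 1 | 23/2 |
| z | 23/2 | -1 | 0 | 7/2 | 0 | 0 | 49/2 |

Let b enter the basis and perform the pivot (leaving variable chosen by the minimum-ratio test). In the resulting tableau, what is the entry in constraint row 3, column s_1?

-1/2

Ratio test on column b — row 1: (7/2)/1 = 7/2; row 2: 16/1 = 16; row 3: entry -2 ≤ 0. Minimum is 7/2 at row 1 (c leaves); pivot element 1.
Divide row 1 by 1; eliminate column b from the other rows.
Row 3 update in column s_1: -3/2 − (-2)·(1/2) = -1/2.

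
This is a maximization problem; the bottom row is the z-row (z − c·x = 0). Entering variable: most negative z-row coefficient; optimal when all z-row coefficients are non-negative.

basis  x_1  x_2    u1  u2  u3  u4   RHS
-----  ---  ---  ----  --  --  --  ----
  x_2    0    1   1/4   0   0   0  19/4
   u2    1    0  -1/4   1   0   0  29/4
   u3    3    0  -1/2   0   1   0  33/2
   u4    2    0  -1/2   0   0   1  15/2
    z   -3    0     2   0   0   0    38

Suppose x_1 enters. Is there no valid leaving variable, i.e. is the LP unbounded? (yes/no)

no

Column x_1 has positive entries in row(s) 2, 3, 4, so the ratio test bounds it — not unbounded.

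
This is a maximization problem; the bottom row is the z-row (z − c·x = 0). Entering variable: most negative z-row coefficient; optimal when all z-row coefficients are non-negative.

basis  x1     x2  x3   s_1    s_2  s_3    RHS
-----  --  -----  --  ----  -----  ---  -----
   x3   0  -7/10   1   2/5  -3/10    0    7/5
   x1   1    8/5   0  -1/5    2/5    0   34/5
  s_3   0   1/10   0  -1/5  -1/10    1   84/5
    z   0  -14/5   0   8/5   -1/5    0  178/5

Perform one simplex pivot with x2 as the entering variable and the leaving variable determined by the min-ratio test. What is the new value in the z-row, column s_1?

5/4

Ratio test on column x2 — row 1: entry -7/10 ≤ 0; row 2: (34/5)/(8/5) = 17/4; row 3: (84/5)/(1/10) = 168. Minimum is 17/4 at row 2 (x1 leaves); pivot element 8/5.
Divide row 2 by 8/5; eliminate column x2 from the other rows.
z-row update in column s_1: 8/5 − (-14/5)·(-1/8) = 5/4.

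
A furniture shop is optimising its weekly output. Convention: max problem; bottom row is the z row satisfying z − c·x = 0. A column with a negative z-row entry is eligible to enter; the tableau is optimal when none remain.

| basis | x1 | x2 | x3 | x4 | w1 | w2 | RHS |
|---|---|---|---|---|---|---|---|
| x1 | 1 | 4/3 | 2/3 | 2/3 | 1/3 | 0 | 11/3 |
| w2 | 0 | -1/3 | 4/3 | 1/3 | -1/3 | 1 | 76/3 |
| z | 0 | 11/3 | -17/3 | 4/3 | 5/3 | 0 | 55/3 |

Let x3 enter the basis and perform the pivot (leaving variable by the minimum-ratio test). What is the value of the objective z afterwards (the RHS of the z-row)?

99/2

Ratio test on column x3 — row 1: (11/3)/(2/3) = 11/2; row 2: (76/3)/(4/3) = 19. Minimum is 11/2 at row 1 (x1 leaves); pivot element 2/3.
Pivot on row 1; the z-row RHS becomes 55/3 − (-17/3)·(11/2) = 99/2.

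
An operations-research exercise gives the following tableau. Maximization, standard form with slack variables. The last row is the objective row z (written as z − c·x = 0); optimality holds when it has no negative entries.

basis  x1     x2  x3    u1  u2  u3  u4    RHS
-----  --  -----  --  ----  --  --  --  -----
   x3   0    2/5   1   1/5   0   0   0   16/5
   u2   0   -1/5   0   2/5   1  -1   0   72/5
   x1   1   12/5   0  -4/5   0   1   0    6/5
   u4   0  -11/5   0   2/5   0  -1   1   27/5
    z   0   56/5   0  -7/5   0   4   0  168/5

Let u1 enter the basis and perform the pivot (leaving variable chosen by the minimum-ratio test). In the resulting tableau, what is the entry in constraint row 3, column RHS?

Ratio test on column u1 — row 1: (16/5)/(1/5) = 16; row 2: (72/5)/(2/5) = 36; row 3: entry -4/5 ≤ 0; row 4: (27/5)/(2/5) = 27/2. Minimum is 27/2 at row 4 (u4 leaves); pivot element 2/5.
Divide row 4 by 2/5; eliminate column u1 from the other rows.
Row 3 update in column RHS: 6/5 − (-4/5)·(27/2) = 12.

12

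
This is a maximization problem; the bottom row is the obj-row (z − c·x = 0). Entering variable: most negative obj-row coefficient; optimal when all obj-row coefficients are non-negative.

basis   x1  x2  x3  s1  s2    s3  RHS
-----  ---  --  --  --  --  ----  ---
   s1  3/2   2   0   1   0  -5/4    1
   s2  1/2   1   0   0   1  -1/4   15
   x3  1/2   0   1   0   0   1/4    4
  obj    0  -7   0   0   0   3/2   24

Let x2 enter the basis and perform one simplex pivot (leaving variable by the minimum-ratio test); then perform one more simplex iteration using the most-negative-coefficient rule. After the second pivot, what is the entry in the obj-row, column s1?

7/2

Ratio test on column x2 — row 1: 1/2 = 1/2; row 2: 15/1 = 15; row 3: entry 0 ≤ 0. Minimum is 1/2 at row 1 (s1 leaves); pivot element 2.
Divide row 1 by 2; eliminate column x2 from the other rows.
Second iteration: most negative obj-row entry is -23/8 in column s3, so s3 enters.
Ratio test on column s3 — row 1: entry -5/8 ≤ 0; row 2: (29/2)/(3/8) = 116/3; row 3: 4/(1/4) = 16. Minimum is 16 at row 3 (x3 leaves); pivot element 1/4.
Divide row 3 by 1/4; eliminate column s3 from the other rows.
After both pivots, the entry at the obj-row, column s1 is 7/2.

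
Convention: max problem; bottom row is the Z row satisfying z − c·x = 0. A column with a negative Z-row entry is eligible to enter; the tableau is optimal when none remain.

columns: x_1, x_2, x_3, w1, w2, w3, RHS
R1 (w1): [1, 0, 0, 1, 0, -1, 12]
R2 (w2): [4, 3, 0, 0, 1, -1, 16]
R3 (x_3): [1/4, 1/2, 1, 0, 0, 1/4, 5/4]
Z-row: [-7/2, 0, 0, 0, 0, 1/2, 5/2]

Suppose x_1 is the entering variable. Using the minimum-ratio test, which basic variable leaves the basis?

Column x_1 entries and ratios — w1: 12/1 = 12; w2: 16/4 = 4; x_3: (5/4)/(1/4) = 5.
Smallest ratio is 4 in the row of w2, so w2 leaves.

w2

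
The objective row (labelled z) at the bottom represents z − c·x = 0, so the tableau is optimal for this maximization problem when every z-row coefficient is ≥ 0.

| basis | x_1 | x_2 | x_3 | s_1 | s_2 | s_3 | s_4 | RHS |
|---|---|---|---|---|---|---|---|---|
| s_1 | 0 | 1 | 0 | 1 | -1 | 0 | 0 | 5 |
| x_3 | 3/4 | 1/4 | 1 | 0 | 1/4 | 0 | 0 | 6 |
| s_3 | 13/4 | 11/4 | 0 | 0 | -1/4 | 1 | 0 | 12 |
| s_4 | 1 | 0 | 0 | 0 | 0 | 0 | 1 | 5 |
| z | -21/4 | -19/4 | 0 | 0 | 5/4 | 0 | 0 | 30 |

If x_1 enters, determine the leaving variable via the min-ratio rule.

Column x_1 entries and ratios — s_1: 0 ≤ 0, skip; x_3: 6/(3/4) = 8; s_3: 12/(13/4) = 48/13; s_4: 5/1 = 5.
Smallest ratio is 48/13 in the row of s_3, so s_3 leaves.

s_3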